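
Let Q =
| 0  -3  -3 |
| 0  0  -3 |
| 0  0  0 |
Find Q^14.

Q is strictly triangular, hence nilpotent: Q^3 = 0, so Q^14 = 0.

[[0, 0, 0], [0, 0, 0], [0, 0, 0]]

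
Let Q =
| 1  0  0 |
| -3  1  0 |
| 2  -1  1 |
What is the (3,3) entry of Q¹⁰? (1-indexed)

Q = I + N where N = [[0, 0, 0], [-3, 0, 0], [2, -1, 0]] is strictly lower-triangular, so N³ = 0.
(I + N)¹⁰ = I + 10·N + 45·N² = [[1, 0, 0], [-30, 1, 0], [155, -10, 1]].

1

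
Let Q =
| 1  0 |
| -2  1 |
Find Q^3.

Q = I + N where N = [[0, 0], [-2, 0]] is strictly lower-triangular, so N^2 = 0.
(I + N)^3 = I + 3·N = [[1, 0], [-6, 1]].

[[1, 0], [-6, 1]]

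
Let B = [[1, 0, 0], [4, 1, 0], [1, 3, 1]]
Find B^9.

[[1, 0, 0], [36, 1, 0], [441, 27, 1]]

B = I + N where N = [[0, 0, 0], [4, 0, 0], [1, 3, 0]] is strictly lower-triangular, so N^3 = 0.
(I + N)^9 = I + 9·N + 36·N^2 = [[1, 0, 0], [36, 1, 0], [441, 27, 1]].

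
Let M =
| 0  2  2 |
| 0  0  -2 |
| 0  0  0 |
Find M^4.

[[0, 0, 0], [0, 0, 0], [0, 0, 0]]

M is strictly triangular, hence nilpotent: M^3 = 0, so M^4 = 0.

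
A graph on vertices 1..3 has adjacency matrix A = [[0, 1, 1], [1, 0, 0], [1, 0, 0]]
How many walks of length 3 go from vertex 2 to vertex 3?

The number of length-3 walks from vertex 2 to vertex 3 is entry (2,3) of A³, where A is the adjacency matrix.
A² = [[2, 0, 0], [0, 1, 1], [0, 1, 1]]
A³ = [[0, 2, 2], [2, 0, 0], [2, 0, 0]]

0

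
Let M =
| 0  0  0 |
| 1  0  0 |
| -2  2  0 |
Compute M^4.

[[0, 0, 0], [0, 0, 0], [0, 0, 0]]

M is strictly triangular, hence nilpotent: M^3 = 0, so M^4 = 0.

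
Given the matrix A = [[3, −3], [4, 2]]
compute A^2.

[[−3, −15], [20, −8]]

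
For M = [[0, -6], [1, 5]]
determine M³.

tr M = 5 and det M = 6, so the characteristic polynomial is λ² − (5)λ + (6) with roots 2 and 3.
Eigenvectors give P = [[3, 2], [-1, -1]] with P⁻¹ = [[1, 2], [-1, -3]], and M = P·diag(2, 3)·P⁻¹.
Then M³ = P·diag(8, 27)·P⁻¹ = [[24, 54], [-8, -27]] · [[1, 2], [-1, -3]] = [[-30, -114], [19, 65]].

[[-30, -114], [19, 65]]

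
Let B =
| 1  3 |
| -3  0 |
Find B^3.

[[-17, -24], [24, -9]]

B^2 = [[-8, 3], [-3, -9]]
B^3 = [[-17, -24], [24, -9]]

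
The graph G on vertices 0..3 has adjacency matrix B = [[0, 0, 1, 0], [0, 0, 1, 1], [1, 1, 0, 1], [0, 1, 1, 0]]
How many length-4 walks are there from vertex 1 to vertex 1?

7

The number of length-4 walks from vertex 1 to vertex 1 is entry (1,1) of B⁴, where B is the adjacency matrix.
B² = [[1, 1, 0, 1], [1, 2, 1, 1], [0, 1, 3, 1], [1, 1, 1, 2]]
B³ = [[0, 1, 3, 1], [1, 2, 4, 3], [3, 4, 2, 4], [1, 3, 4, 2]]
B⁴ = [[3, 4, 2, 4], [4, 7, 6, 6], [2, 6, 11, 6], [4, 6, 6, 7]]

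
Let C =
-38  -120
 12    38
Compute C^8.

tr C = 0 and det C = -4, so the characteristic polynomial is λ² − (0)λ + (-4) with roots -2 and 2.
Eigenvectors give P = [[10, -3], [-3, 1]] with P⁻¹ = [[1, 3], [3, 10]], and C = P·diag(-2, 2)·P⁻¹.
Then C^8 = P·diag(256, 256)·P⁻¹ = [[2560, -768], [-768, 256]] · [[1, 3], [3, 10]] = [[256, 0], [0, 256]].

[[256, 0], [0, 256]]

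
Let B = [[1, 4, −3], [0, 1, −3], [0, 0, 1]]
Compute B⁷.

[[1, 28, −273], [0, 1, −21], [0, 0, 1]]

B = I + N where N = [[0, 4, −3], [0, 0, −3], [0, 0, 0]] is strictly upper-triangular, so N³ = 0.
(I + N)⁷ = I + 7·N + 21·N² = [[1, 28, −273], [0, 1, −21], [0, 0, 1]].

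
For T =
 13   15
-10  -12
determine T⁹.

tr T = 1 and det T = -6, so the characteristic polynomial is λ² − (1)λ + (-6) with roots -2 and 3.
Eigenvectors give P = [[-1, 3], [1, -2]] with P⁻¹ = [[2, 3], [1, 1]], and T = P·diag(-2, 3)·P⁻¹.
Then T⁹ = P·diag(-512, 19683)·P⁻¹ = [[512, 59049], [-512, -39366]] · [[2, 3], [1, 1]] = [[60073, 60585], [-40390, -40902]].

[[60073, 60585], [-40390, -40902]]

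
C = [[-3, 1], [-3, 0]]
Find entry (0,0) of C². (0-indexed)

6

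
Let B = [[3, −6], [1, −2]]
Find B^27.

B² = B (a projection; rank 1, trace 1), so B^27 = B.

[[3, −6], [1, −2]]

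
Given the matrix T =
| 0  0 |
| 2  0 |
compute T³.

T² = [[0, 0], [0, 0]]
T³ = [[0, 0], [0, 0]]

[[0, 0], [0, 0]]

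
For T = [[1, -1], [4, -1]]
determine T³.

[[-3, 3], [-12, 3]]

T² = [[-3, 0], [0, -3]]
T³ = [[-3, 3], [-12, 3]]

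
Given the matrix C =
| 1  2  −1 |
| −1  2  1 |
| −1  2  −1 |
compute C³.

C² = [[0, 4, 2], [−4, 4, 2], [−2, 0, 4]]
C³ = [[−6, 12, 2], [−10, 4, 6], [−6, 4, −2]]

[[−6, 12, 2], [−10, 4, 6], [−6, 4, −2]]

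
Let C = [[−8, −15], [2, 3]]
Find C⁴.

[[406, 975], [−130, −309]]

tr C = −5 and det C = 6, so the characteristic polynomial is λ² − (−5)λ + (6) with roots −3 and −2.
Eigenvectors give P = [[3, 5], [−1, −2]] with P⁻¹ = [[2, 5], [−1, −3]], and C = P·diag(−3, −2)·P⁻¹.
Then C⁴ = P·diag(81, 16)·P⁻¹ = [[243, 80], [−81, −32]] · [[2, 5], [−1, −3]] = [[406, 975], [−130, −309]].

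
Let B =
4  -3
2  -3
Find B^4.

[[94, -39], [26, 3]]

B^2 = [[10, -3], [2, 3]]
B^3 = [[34, -21], [14, -15]]
B^4 = [[94, -39], [26, 3]]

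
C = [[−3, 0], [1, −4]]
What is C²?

[[9, 0], [−7, 16]]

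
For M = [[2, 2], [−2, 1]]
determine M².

[[0, 6], [−6, −3]]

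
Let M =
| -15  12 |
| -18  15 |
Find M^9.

tr M = 0 and det M = -9, so the characteristic polynomial is λ² − (0)λ + (-9) with roots -3 and 3.
Eigenvectors give P = [[1, -2], [1, -3]] with P⁻¹ = [[3, -2], [1, -1]], and M = P·diag(-3, 3)·P⁻¹.
Then M^9 = P·diag(-19683, 19683)·P⁻¹ = [[-19683, -39366], [-19683, -59049]] · [[3, -2], [1, -1]] = [[-98415, 78732], [-118098, 98415]].

[[-98415, 78732], [-118098, 98415]]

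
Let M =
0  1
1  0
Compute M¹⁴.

[[1, 0], [0, 1]]

M² = I (check: tr M = 0 and det M = -1), so M¹⁴ = I since 14 is even.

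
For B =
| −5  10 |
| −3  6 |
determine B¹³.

B² = B (a projection; rank 1, trace 1), so B¹³ = B.

[[−5, 10], [−3, 6]]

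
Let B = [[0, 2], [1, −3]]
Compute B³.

B² = [[2, −6], [−3, 11]]
B³ = [[−6, 22], [11, −39]]

[[−6, 22], [11, −39]]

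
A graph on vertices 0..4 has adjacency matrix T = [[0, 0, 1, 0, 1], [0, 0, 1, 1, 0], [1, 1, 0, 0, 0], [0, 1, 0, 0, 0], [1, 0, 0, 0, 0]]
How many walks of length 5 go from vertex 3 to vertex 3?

The number of length-5 walks from vertex 3 to vertex 3 is entry (3,3) of T⁵, where T is the adjacency matrix.
T² = [[2, 1, 0, 0, 0], [1, 2, 0, 0, 0], [0, 0, 2, 1, 1], [0, 0, 1, 1, 0], [0, 0, 1, 0, 1]]
T³ = [[0, 0, 3, 1, 2], [0, 0, 3, 2, 1], [3, 3, 0, 0, 0], [1, 2, 0, 0, 0], [2, 1, 0, 0, 0]]
T⁴ = [[5, 4, 0, 0, 0], [4, 5, 0, 0, 0], [0, 0, 6, 3, 3], [0, 0, 3, 2, 1], [0, 0, 3, 1, 2]]
T⁵ = [[0, 0, 9, 4, 5], [0, 0, 9, 5, 4], [9, 9, 0, 0, 0], [4, 5, 0, 0, 0], [5, 4, 0, 0, 0]]

0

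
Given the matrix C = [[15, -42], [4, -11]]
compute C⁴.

tr C = 4 and det C = 3, so the characteristic polynomial is λ² − (4)λ + (3) with roots 3 and 1.
Eigenvectors give P = [[7, -3], [2, -1]] with P⁻¹ = [[1, -3], [2, -7]], and C = P·diag(3, 1)·P⁻¹.
Then C⁴ = P·diag(81, 1)·P⁻¹ = [[567, -3], [162, -1]] · [[1, -3], [2, -7]] = [[561, -1680], [160, -479]].

[[561, -1680], [160, -479]]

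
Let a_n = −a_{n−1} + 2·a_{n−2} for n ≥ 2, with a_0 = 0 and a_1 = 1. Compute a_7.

43

With companion matrix B = [[−1, 2], [1, 0]], [a_n, a_{n−1}]ᵀ = B·[a_{n−1}, a_{n−2}]ᵀ, so [a_7, a_6]ᵀ = B^6·[a_1, a_0]ᵀ.
B^6 = [[43, −42], [−21, 22]], giving [a_7, a_6]ᵀ = [[43], [−21]].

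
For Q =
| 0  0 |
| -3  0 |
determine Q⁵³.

[[0, 0], [0, 0]]

Q is strictly triangular, hence nilpotent: Q² = 0, so Q⁵³ = 0.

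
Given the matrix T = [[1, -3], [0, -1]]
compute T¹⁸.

T² = I (check: tr T = 0 and det T = -1), so T¹⁸ = I since 18 is even.

[[1, 0], [0, 1]]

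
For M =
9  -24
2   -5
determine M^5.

tr M = 4 and det M = 3, so the characteristic polynomial is λ² − (4)λ + (3) with roots 1 and 3.
Eigenvectors give P = [[-3, 4], [-1, 1]] with P⁻¹ = [[1, -4], [1, -3]], and M = P·diag(1, 3)·P⁻¹.
Then M^5 = P·diag(1, 243)·P⁻¹ = [[-3, 972], [-1, 243]] · [[1, -4], [1, -3]] = [[969, -2904], [242, -725]].

[[969, -2904], [242, -725]]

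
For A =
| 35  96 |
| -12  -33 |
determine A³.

[[251, 672], [-84, -225]]

tr A = 2 and det A = -3, so the characteristic polynomial is λ² − (2)λ + (-3) with roots 3 and -1.
Eigenvectors give P = [[-3, -8], [1, 3]] with P⁻¹ = [[-3, -8], [1, 3]], and A = P·diag(3, -1)·P⁻¹.
Then A³ = P·diag(27, -1)·P⁻¹ = [[-81, 8], [27, -3]] · [[-3, -8], [1, 3]] = [[251, 672], [-84, -225]].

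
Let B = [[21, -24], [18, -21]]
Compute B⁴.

tr B = 0 and det B = -9, so the characteristic polynomial is λ² − (0)λ + (-9) with roots 3 and -3.
Eigenvectors give P = [[4, 1], [3, 1]] with P⁻¹ = [[1, -1], [-3, 4]], and B = P·diag(3, -3)·P⁻¹.
Then B⁴ = P·diag(81, 81)·P⁻¹ = [[324, 81], [243, 81]] · [[1, -1], [-3, 4]] = [[81, 0], [0, 81]].

[[81, 0], [0, 81]]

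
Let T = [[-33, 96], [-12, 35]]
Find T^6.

tr T = 2 and det T = -3, so the characteristic polynomial is λ² − (2)λ + (-3) with roots -1 and 3.
Eigenvectors give P = [[3, -8], [1, -3]] with P⁻¹ = [[3, -8], [1, -3]], and T = P·diag(-1, 3)·P⁻¹.
Then T^6 = P·diag(1, 729)·P⁻¹ = [[3, -5832], [1, -2187]] · [[3, -8], [1, -3]] = [[-5823, 17472], [-2184, 6553]].

[[-5823, 17472], [-2184, 6553]]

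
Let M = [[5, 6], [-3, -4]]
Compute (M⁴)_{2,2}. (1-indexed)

tr M = 1 and det M = -2, so the characteristic polynomial is λ² − (1)λ + (-2) with roots -1 and 2.
Eigenvectors give P = [[-1, -2], [1, 1]] with P⁻¹ = [[1, 2], [-1, -1]], and M = P·diag(-1, 2)·P⁻¹.
Then M⁴ = P·diag(1, 16)·P⁻¹ = [[-1, -32], [1, 16]] · [[1, 2], [-1, -1]] = [[31, 30], [-15, -14]].

-14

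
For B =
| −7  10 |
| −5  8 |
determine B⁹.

[[−20707, 40390], [−20195, 39878]]

tr B = 1 and det B = −6, so the characteristic polynomial is λ² − (1)λ + (−6) with roots −2 and 3.
Eigenvectors give P = [[2, −1], [1, −1]] with P⁻¹ = [[1, −1], [1, −2]], and B = P·diag(−2, 3)·P⁻¹.
Then B⁹ = P·diag(−512, 19683)·P⁻¹ = [[−1024, −19683], [−512, −19683]] · [[1, −1], [1, −2]] = [[−20707, 40390], [−20195, 39878]].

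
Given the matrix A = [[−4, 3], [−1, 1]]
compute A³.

[[−43, 30], [−10, 7]]

A² = [[13, −9], [3, −2]]
A³ = [[−43, 30], [−10, 7]]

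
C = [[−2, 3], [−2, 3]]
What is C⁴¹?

C² = C (a projection; rank 1, trace 1), so C⁴¹ = C.

[[−2, 3], [−2, 3]]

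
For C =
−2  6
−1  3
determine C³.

[[−2, 6], [−1, 3]]

C² = C (a projection; rank 1, trace 1), so C³ = C.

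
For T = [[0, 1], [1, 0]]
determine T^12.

T² = I (check: tr T = 0 and det T = -1), so T^12 = I since 12 is even.

[[1, 0], [0, 1]]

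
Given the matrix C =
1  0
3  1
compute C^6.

C = I + N where N = [[0, 0], [3, 0]] is strictly lower-triangular, so N^2 = 0.
(I + N)^6 = I + 6·N = [[1, 0], [18, 1]].

[[1, 0], [18, 1]]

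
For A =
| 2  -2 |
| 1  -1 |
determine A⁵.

[[2, -2], [1, -1]]

A² = A (a projection; rank 1, trace 1), so A⁵ = A.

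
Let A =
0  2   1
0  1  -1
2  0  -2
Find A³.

[[-8, 6, 8], [2, -3, -5], [12, -4, -20]]

A² = [[2, 2, -4], [-2, 1, 1], [-4, 4, 6]]
A³ = [[-8, 6, 8], [2, -3, -5], [12, -4, -20]]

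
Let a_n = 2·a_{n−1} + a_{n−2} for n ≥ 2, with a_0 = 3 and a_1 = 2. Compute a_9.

3194

With companion matrix A = [[2, 1], [1, 0]], [a_n, a_{n−1}]ᵀ = A·[a_{n−1}, a_{n−2}]ᵀ, so [a_9, a_8]ᵀ = A⁸·[a_1, a_0]ᵀ.
A⁸ = [[985, 408], [408, 169]], giving [a_9, a_8]ᵀ = [[3194], [1323]].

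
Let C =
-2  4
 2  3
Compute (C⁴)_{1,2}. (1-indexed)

116

C² = [[12, 4], [2, 17]]
C³ = [[-16, 60], [30, 59]]
C⁴ = [[152, 116], [58, 297]]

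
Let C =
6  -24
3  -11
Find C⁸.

[[-50184, 151320], [-18915, 57001]]

tr C = -5 and det C = 6, so the characteristic polynomial is λ² − (-5)λ + (6) with roots -3 and -2.
Eigenvectors give P = [[-8, 3], [-3, 1]] with P⁻¹ = [[1, -3], [3, -8]], and C = P·diag(-3, -2)·P⁻¹.
Then C⁸ = P·diag(6561, 256)·P⁻¹ = [[-52488, 768], [-19683, 256]] · [[1, -3], [3, -8]] = [[-50184, 151320], [-18915, 57001]].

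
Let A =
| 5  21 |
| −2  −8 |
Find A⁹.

tr A = −3 and det A = 2, so the characteristic polynomial is λ² − (−3)λ + (2) with roots −1 and −2.
Eigenvectors give P = [[7, −3], [−2, 1]] with P⁻¹ = [[1, 3], [2, 7]], and A = P·diag(−1, −2)·P⁻¹.
Then A⁹ = P·diag(−1, −512)·P⁻¹ = [[−7, 1536], [2, −512]] · [[1, 3], [2, 7]] = [[3065, 10731], [−1022, −3578]].

[[3065, 10731], [−1022, −3578]]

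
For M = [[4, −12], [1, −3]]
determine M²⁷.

M² = M (a projection; rank 1, trace 1), so M²⁷ = M.

[[4, −12], [1, −3]]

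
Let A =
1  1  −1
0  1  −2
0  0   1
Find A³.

[[1, 3, −9], [0, 1, −6], [0, 0, 1]]

A = I + N where N = [[0, 1, −1], [0, 0, −2], [0, 0, 0]] is strictly upper-triangular, so N³ = 0.
(I + N)³ = I + 3·N + 3·N² = [[1, 3, −9], [0, 1, −6], [0, 0, 1]].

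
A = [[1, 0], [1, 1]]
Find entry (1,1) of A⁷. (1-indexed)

A = I + N where N = [[0, 0], [1, 0]] is strictly lower-triangular, so N² = 0.
(I + N)⁷ = I + 7·N = [[1, 0], [7, 1]].

1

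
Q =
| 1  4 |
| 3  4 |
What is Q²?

[[13, 20], [15, 28]]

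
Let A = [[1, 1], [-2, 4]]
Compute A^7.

[[-1931, 2059], [-4118, 4246]]

tr A = 5 and det A = 6, so the characteristic polynomial is λ² − (5)λ + (6) with roots 3 and 2.
Eigenvectors give P = [[-1, 1], [-2, 1]] with P⁻¹ = [[1, -1], [2, -1]], and A = P·diag(3, 2)·P⁻¹.
Then A^7 = P·diag(2187, 128)·P⁻¹ = [[-2187, 128], [-4374, 128]] · [[1, -1], [2, -1]] = [[-1931, 2059], [-4118, 4246]].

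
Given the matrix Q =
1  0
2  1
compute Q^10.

[[1, 0], [20, 1]]

Q = I + N where N = [[0, 0], [2, 0]] is strictly lower-triangular, so N^2 = 0.
(I + N)^10 = I + 10·N = [[1, 0], [20, 1]].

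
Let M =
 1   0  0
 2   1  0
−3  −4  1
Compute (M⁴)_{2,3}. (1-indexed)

M = I + N where N = [[0, 0, 0], [2, 0, 0], [−3, −4, 0]] is strictly lower-triangular, so N³ = 0.
(I + N)⁴ = I + 4·N + 6·N² = [[1, 0, 0], [8, 1, 0], [−60, −16, 1]].

0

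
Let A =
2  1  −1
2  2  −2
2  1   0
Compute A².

[[4, 3, −4], [4, 4, −6], [6, 4, −4]]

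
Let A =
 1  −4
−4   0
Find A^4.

A^2 = [[17, −4], [−4, 16]]
A^3 = [[33, −68], [−68, 16]]
A^4 = [[305, −132], [−132, 272]]

[[305, −132], [−132, 272]]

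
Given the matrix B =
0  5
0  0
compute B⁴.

B is strictly triangular, hence nilpotent: B² = 0, so B⁴ = 0.

[[0, 0], [0, 0]]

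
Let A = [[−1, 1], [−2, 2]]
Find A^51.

A² = A (a projection; rank 1, trace 1), so A^51 = A.

[[−1, 1], [−2, 2]]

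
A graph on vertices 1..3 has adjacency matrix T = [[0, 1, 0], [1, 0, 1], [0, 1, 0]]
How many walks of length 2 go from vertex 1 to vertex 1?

The number of length-2 walks from vertex 1 to vertex 1 is entry (1,1) of T², where T is the adjacency matrix.
T² = [[1, 0, 1], [0, 2, 0], [1, 0, 1]]

1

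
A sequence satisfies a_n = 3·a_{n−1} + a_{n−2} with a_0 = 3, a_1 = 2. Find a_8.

11421

With companion matrix C = [[3, 1], [1, 0]], [a_n, a_{n−1}]ᵀ = C·[a_{n−1}, a_{n−2}]ᵀ, so [a_8, a_7]ᵀ = C⁷·[a_1, a_0]ᵀ.
C⁷ = [[3927, 1189], [1189, 360]], giving [a_8, a_7]ᵀ = [[11421], [3458]].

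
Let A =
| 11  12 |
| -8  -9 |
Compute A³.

[[83, 84], [-56, -57]]

tr A = 2 and det A = -3, so the characteristic polynomial is λ² − (2)λ + (-3) with roots -1 and 3.
Eigenvectors give P = [[1, -3], [-1, 2]] with P⁻¹ = [[-2, -3], [-1, -1]], and A = P·diag(-1, 3)·P⁻¹.
Then A³ = P·diag(-1, 27)·P⁻¹ = [[-1, -81], [1, 54]] · [[-2, -3], [-1, -1]] = [[83, 84], [-56, -57]].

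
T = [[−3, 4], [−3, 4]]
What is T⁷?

T² = T (a projection; rank 1, trace 1), so T⁷ = T.

[[−3, 4], [−3, 4]]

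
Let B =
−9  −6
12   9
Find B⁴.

[[81, 0], [0, 81]]

tr B = 0 and det B = −9, so the characteristic polynomial is λ² − (0)λ + (−9) with roots 3 and −3.
Eigenvectors give P = [[1, −1], [−2, 1]] with P⁻¹ = [[−1, −1], [−2, −1]], and B = P·diag(3, −3)·P⁻¹.
Then B⁴ = P·diag(81, 81)·P⁻¹ = [[81, −81], [−162, 81]] · [[−1, −1], [−2, −1]] = [[81, 0], [0, 81]].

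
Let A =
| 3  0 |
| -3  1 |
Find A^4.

A^2 = [[9, 0], [-12, 1]]
A^3 = [[27, 0], [-39, 1]]
A^4 = [[81, 0], [-120, 1]]

[[81, 0], [-120, 1]]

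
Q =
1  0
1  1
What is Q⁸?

Q = I + N where N = [[0, 0], [1, 0]] is strictly lower-triangular, so N² = 0.
(I + N)⁸ = I + 8·N = [[1, 0], [8, 1]].

[[1, 0], [8, 1]]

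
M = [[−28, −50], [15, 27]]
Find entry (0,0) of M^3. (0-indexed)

tr M = −1 and det M = −6, so the characteristic polynomial is λ² − (−1)λ + (−6) with roots −3 and 2.
Eigenvectors give P = [[−2, 5], [1, −3]] with P⁻¹ = [[−3, −5], [−1, −2]], and M = P·diag(−3, 2)·P⁻¹.
Then M^3 = P·diag(−27, 8)·P⁻¹ = [[54, 40], [−27, −24]] · [[−3, −5], [−1, −2]] = [[−202, −350], [105, 183]].

−202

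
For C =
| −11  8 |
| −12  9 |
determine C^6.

[[2185, −1456], [2184, −1455]]

tr C = −2 and det C = −3, so the characteristic polynomial is λ² − (−2)λ + (−3) with roots 1 and −3.
Eigenvectors give P = [[−2, 1], [−3, 1]] with P⁻¹ = [[1, −1], [3, −2]], and C = P·diag(1, −3)·P⁻¹.
Then C^6 = P·diag(1, 729)·P⁻¹ = [[−2, 729], [−3, 729]] · [[1, −1], [3, −2]] = [[2185, −1456], [2184, −1455]].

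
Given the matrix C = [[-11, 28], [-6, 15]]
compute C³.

[[-155, 364], [-78, 183]]

tr C = 4 and det C = 3, so the characteristic polynomial is λ² − (4)λ + (3) with roots 1 and 3.
Eigenvectors give P = [[7, 2], [3, 1]] with P⁻¹ = [[1, -2], [-3, 7]], and C = P·diag(1, 3)·P⁻¹.
Then C³ = P·diag(1, 27)·P⁻¹ = [[7, 54], [3, 27]] · [[1, -2], [-3, 7]] = [[-155, 364], [-78, 183]].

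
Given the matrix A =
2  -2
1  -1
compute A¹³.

A² = A (a projection; rank 1, trace 1), so A¹³ = A.

[[2, -2], [1, -1]]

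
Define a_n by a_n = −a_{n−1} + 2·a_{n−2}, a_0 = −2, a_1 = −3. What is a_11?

With companion matrix B = [[−1, 2], [1, 0]], [a_n, a_{n−1}]ᵀ = B·[a_{n−1}, a_{n−2}]ᵀ, so [a_11, a_10]ᵀ = B^10·[a_1, a_0]ᵀ.
B^10 = [[683, −682], [−341, 342]], giving [a_11, a_10]ᵀ = [[−685], [339]].

−685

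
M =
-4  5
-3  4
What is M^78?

[[1, 0], [0, 1]]

M² = I (check: tr M = 0 and det M = -1), so M^78 = I since 78 is even.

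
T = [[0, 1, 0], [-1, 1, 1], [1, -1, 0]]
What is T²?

[[-1, 1, 1], [0, -1, 1], [1, 0, -1]]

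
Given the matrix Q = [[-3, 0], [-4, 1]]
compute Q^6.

[[729, 0], [728, 1]]

tr Q = -2 and det Q = -3, so the characteristic polynomial is λ² − (-2)λ + (-3) with roots 1 and -3.
Eigenvectors give P = [[0, -1], [1, -1]] with P⁻¹ = [[-1, 1], [-1, 0]], and Q = P·diag(1, -3)·P⁻¹.
Then Q^6 = P·diag(1, 729)·P⁻¹ = [[0, -729], [1, -729]] · [[-1, 1], [-1, 0]] = [[729, 0], [728, 1]].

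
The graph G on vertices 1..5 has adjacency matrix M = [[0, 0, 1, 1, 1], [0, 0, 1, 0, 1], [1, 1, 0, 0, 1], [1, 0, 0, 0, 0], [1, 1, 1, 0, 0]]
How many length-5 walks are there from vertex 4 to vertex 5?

The number of length-5 walks from vertex 4 to vertex 5 is entry (4,5) of M⁵, where M is the adjacency matrix.
M² = [[3, 2, 1, 0, 1], [2, 2, 1, 0, 1], [1, 1, 3, 1, 2], [0, 0, 1, 1, 1], [1, 1, 2, 1, 3]]
M³ = [[2, 2, 6, 3, 6], [2, 2, 5, 2, 5], [6, 5, 4, 1, 5], [3, 2, 1, 0, 1], [6, 5, 5, 1, 4]]
M⁴ = [[15, 12, 10, 2, 10], [12, 10, 9, 2, 9], [10, 9, 16, 6, 15], [2, 2, 6, 3, 6], [10, 9, 15, 6, 16]]
M⁵ = [[22, 20, 37, 15, 37], [20, 18, 31, 12, 31], [37, 31, 34, 10, 35], [15, 12, 10, 2, 10], [37, 31, 35, 10, 34]]

10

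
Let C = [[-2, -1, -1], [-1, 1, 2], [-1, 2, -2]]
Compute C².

[[6, -1, 2], [-1, 6, -1], [2, -1, 9]]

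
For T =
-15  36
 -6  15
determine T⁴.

[[81, 0], [0, 81]]

tr T = 0 and det T = -9, so the characteristic polynomial is λ² − (0)λ + (-9) with roots -3 and 3.
Eigenvectors give P = [[3, 2], [1, 1]] with P⁻¹ = [[1, -2], [-1, 3]], and T = P·diag(-3, 3)·P⁻¹.
Then T⁴ = P·diag(81, 81)·P⁻¹ = [[243, 162], [81, 81]] · [[1, -2], [-1, 3]] = [[81, 0], [0, 81]].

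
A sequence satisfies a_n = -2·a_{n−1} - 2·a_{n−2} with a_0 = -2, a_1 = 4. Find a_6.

16

With companion matrix T = [[-2, -2], [1, 0]], [a_n, a_{n−1}]ᵀ = T·[a_{n−1}, a_{n−2}]ᵀ, so [a_6, a_5]ᵀ = T⁵·[a_1, a_0]ᵀ.
T⁵ = [[8, 8], [-4, 0]], giving [a_6, a_5]ᵀ = [[16], [-16]].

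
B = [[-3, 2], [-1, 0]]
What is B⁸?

tr B = -3 and det B = 2, so the characteristic polynomial is λ² − (-3)λ + (2) with roots -1 and -2.
Eigenvectors give P = [[-1, 2], [-1, 1]] with P⁻¹ = [[1, -2], [1, -1]], and B = P·diag(-1, -2)·P⁻¹.
Then B⁸ = P·diag(1, 256)·P⁻¹ = [[-1, 512], [-1, 256]] · [[1, -2], [1, -1]] = [[511, -510], [255, -254]].

[[511, -510], [255, -254]]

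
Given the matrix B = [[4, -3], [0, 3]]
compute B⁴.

B² = [[16, -21], [0, 9]]
B³ = [[64, -111], [0, 27]]
B⁴ = [[256, -525], [0, 81]]

[[256, -525], [0, 81]]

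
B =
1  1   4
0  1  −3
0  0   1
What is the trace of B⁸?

B = I + N where N = [[0, 1, 4], [0, 0, −3], [0, 0, 0]] is strictly upper-triangular, so N³ = 0.
(I + N)⁸ = I + 8·N + 28·N² = [[1, 8, −52], [0, 1, −24], [0, 0, 1]].

3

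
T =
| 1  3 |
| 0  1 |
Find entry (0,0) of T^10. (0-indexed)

1

T = I + N where N = [[0, 3], [0, 0]] is strictly upper-triangular, so N^2 = 0.
(I + N)^10 = I + 10·N = [[1, 30], [0, 1]].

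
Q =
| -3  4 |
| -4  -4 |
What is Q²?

[[-7, -28], [28, 0]]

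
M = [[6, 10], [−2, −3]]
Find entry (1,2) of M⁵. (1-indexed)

310

tr M = 3 and det M = 2, so the characteristic polynomial is λ² − (3)λ + (2) with roots 1 and 2.
Eigenvectors give P = [[−2, −5], [1, 2]] with P⁻¹ = [[2, 5], [−1, −2]], and M = P·diag(1, 2)·P⁻¹.
Then M⁵ = P·diag(1, 32)·P⁻¹ = [[−2, −160], [1, 64]] · [[2, 5], [−1, −2]] = [[156, 310], [−62, −123]].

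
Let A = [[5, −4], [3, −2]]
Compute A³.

tr A = 3 and det A = 2, so the characteristic polynomial is λ² − (3)λ + (2) with roots 1 and 2.
Eigenvectors give P = [[1, 4], [1, 3]] with P⁻¹ = [[−3, 4], [1, −1]], and A = P·diag(1, 2)·P⁻¹.
Then A³ = P·diag(1, 8)·P⁻¹ = [[1, 32], [1, 24]] · [[−3, 4], [1, −1]] = [[29, −28], [21, −20]].

[[29, −28], [21, −20]]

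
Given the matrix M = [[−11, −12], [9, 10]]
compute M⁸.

tr M = −1 and det M = −2, so the characteristic polynomial is λ² − (−1)λ + (−2) with roots −2 and 1.
Eigenvectors give P = [[4, 1], [−3, −1]] with P⁻¹ = [[1, 1], [−3, −4]], and M = P·diag(−2, 1)·P⁻¹.
Then M⁸ = P·diag(256, 1)·P⁻¹ = [[1024, 1], [−768, −1]] · [[1, 1], [−3, −4]] = [[1021, 1020], [−765, −764]].

[[1021, 1020], [−765, −764]]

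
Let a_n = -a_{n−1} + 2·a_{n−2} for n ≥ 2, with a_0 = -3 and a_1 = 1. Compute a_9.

681

With companion matrix A = [[-1, 2], [1, 0]], [a_n, a_{n−1}]ᵀ = A·[a_{n−1}, a_{n−2}]ᵀ, so [a_9, a_8]ᵀ = A⁸·[a_1, a_0]ᵀ.
A⁸ = [[171, -170], [-85, 86]], giving [a_9, a_8]ᵀ = [[681], [-343]].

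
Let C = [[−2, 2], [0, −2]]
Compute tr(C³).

−16

C² = [[4, −8], [0, 4]]
C³ = [[−8, 24], [0, −8]]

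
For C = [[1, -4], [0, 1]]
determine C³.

C = I + N where N = [[0, -4], [0, 0]] is strictly upper-triangular, so N² = 0.
(I + N)³ = I + 3·N = [[1, -12], [0, 1]].

[[1, -12], [0, 1]]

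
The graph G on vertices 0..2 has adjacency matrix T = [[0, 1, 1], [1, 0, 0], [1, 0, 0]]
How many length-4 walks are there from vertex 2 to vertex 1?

2

The number of length-4 walks from vertex 2 to vertex 1 is entry (2,1) of T^4, where T is the adjacency matrix.
T^2 = [[2, 0, 0], [0, 1, 1], [0, 1, 1]]
T^3 = [[0, 2, 2], [2, 0, 0], [2, 0, 0]]
T^4 = [[4, 0, 0], [0, 2, 2], [0, 2, 2]]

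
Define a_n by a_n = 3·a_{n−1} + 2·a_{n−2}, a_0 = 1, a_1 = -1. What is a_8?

-2753

With companion matrix A = [[3, 2], [1, 0]], [a_n, a_{n−1}]ᵀ = A·[a_{n−1}, a_{n−2}]ᵀ, so [a_8, a_7]ᵀ = A⁷·[a_1, a_0]ᵀ.
A⁷ = [[6279, 3526], [1763, 990]], giving [a_8, a_7]ᵀ = [[-2753], [-773]].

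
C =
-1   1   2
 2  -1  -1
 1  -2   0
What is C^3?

C^2 = [[5, -6, -3], [-5, 5, 5], [-5, 3, 4]]
C^3 = [[-20, 17, 16], [20, -20, -15], [15, -16, -13]]

[[-20, 17, 16], [20, -20, -15], [15, -16, -13]]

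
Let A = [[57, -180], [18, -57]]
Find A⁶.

tr A = 0 and det A = -9, so the characteristic polynomial is λ² − (0)λ + (-9) with roots 3 and -3.
Eigenvectors give P = [[-10, -3], [-3, -1]] with P⁻¹ = [[-1, 3], [3, -10]], and A = P·diag(3, -3)·P⁻¹.
Then A⁶ = P·diag(729, 729)·P⁻¹ = [[-7290, -2187], [-2187, -729]] · [[-1, 3], [3, -10]] = [[729, 0], [0, 729]].

[[729, 0], [0, 729]]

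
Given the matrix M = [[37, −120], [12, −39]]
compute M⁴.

[[−719, 2400], [−240, 801]]

tr M = −2 and det M = −3, so the characteristic polynomial is λ² − (−2)λ + (−3) with roots −3 and 1.
Eigenvectors give P = [[3, 10], [1, 3]] with P⁻¹ = [[−3, 10], [1, −3]], and M = P·diag(−3, 1)·P⁻¹.
Then M⁴ = P·diag(81, 1)·P⁻¹ = [[243, 10], [81, 3]] · [[−3, 10], [1, −3]] = [[−719, 2400], [−240, 801]].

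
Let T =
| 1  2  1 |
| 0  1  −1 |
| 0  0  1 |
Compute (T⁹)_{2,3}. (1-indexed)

−9

T = I + N where N = [[0, 2, 1], [0, 0, −1], [0, 0, 0]] is strictly upper-triangular, so N³ = 0.
(I + N)⁹ = I + 9·N + 36·N² = [[1, 18, −63], [0, 1, −9], [0, 0, 1]].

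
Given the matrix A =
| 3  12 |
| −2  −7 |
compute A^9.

[[39363, 118092], [−19682, −59047]]

tr A = −4 and det A = 3, so the characteristic polynomial is λ² − (−4)λ + (3) with roots −1 and −3.
Eigenvectors give P = [[−3, −2], [1, 1]] with P⁻¹ = [[−1, −2], [1, 3]], and A = P·diag(−1, −3)·P⁻¹.
Then A^9 = P·diag(−1, −19683)·P⁻¹ = [[3, 39366], [−1, −19683]] · [[−1, −2], [1, 3]] = [[39363, 118092], [−19682, −59047]].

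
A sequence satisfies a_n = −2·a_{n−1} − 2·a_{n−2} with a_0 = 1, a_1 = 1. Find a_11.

96

With companion matrix M = [[−2, −2], [1, 0]], [a_n, a_{n−1}]ᵀ = M·[a_{n−1}, a_{n−2}]ᵀ, so [a_11, a_10]ᵀ = M¹⁰·[a_1, a_0]ᵀ.
M¹⁰ = [[32, 64], [−32, −32]], giving [a_11, a_10]ᵀ = [[96], [−64]].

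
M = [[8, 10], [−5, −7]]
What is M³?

tr M = 1 and det M = −6, so the characteristic polynomial is λ² − (1)λ + (−6) with roots 3 and −2.
Eigenvectors give P = [[−2, −1], [1, 1]] with P⁻¹ = [[−1, −1], [1, 2]], and M = P·diag(3, −2)·P⁻¹.
Then M³ = P·diag(27, −8)·P⁻¹ = [[−54, 8], [27, −8]] · [[−1, −1], [1, 2]] = [[62, 70], [−35, −43]].

[[62, 70], [−35, −43]]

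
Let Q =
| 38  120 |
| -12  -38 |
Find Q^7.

[[2432, 7680], [-768, -2432]]

tr Q = 0 and det Q = -4, so the characteristic polynomial is λ² − (0)λ + (-4) with roots -2 and 2.
Eigenvectors give P = [[-3, 10], [1, -3]] with P⁻¹ = [[3, 10], [1, 3]], and Q = P·diag(-2, 2)·P⁻¹.
Then Q^7 = P·diag(-128, 128)·P⁻¹ = [[384, 1280], [-128, -384]] · [[3, 10], [1, 3]] = [[2432, 7680], [-768, -2432]].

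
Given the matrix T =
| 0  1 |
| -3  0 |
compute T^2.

[[-3, 0], [0, -3]]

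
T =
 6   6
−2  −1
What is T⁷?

tr T = 5 and det T = 6, so the characteristic polynomial is λ² − (5)λ + (6) with roots 2 and 3.
Eigenvectors give P = [[−3, −2], [2, 1]] with P⁻¹ = [[1, 2], [−2, −3]], and T = P·diag(2, 3)·P⁻¹.
Then T⁷ = P·diag(128, 2187)·P⁻¹ = [[−384, −4374], [256, 2187]] · [[1, 2], [−2, −3]] = [[8364, 12354], [−4118, −6049]].

[[8364, 12354], [−4118, −6049]]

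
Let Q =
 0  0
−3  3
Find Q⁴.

[[0, 0], [−81, 81]]

Q² = [[0, 0], [−9, 9]]
Q³ = [[0, 0], [−27, 27]]
Q⁴ = [[0, 0], [−81, 81]]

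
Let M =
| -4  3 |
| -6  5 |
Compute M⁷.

tr M = 1 and det M = -2, so the characteristic polynomial is λ² − (1)λ + (-2) with roots 2 and -1.
Eigenvectors give P = [[-1, 1], [-2, 1]] with P⁻¹ = [[1, -1], [2, -1]], and M = P·diag(2, -1)·P⁻¹.
Then M⁷ = P·diag(128, -1)·P⁻¹ = [[-128, -1], [-256, -1]] · [[1, -1], [2, -1]] = [[-130, 129], [-258, 257]].

[[-130, 129], [-258, 257]]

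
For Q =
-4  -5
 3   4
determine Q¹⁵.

Q² = I (check: tr Q = 0 and det Q = -1), so Q¹⁵ = Q since 15 is odd.

[[-4, -5], [3, 4]]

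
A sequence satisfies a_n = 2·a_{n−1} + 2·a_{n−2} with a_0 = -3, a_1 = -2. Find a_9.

-10272

With companion matrix M = [[2, 2], [1, 0]], [a_n, a_{n−1}]ᵀ = M·[a_{n−1}, a_{n−2}]ᵀ, so [a_9, a_8]ᵀ = M⁸·[a_1, a_0]ᵀ.
M⁸ = [[2448, 1792], [896, 656]], giving [a_9, a_8]ᵀ = [[-10272], [-3760]].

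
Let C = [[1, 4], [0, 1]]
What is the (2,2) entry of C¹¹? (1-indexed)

1

C = I + N where N = [[0, 4], [0, 0]] is strictly upper-triangular, so N² = 0.
(I + N)¹¹ = I + 11·N = [[1, 44], [0, 1]].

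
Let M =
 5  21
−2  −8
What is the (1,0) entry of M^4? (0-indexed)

30

tr M = −3 and det M = 2, so the characteristic polynomial is λ² − (−3)λ + (2) with roots −1 and −2.
Eigenvectors give P = [[7, 3], [−2, −1]] with P⁻¹ = [[1, 3], [−2, −7]], and M = P·diag(−1, −2)·P⁻¹.
Then M^4 = P·diag(1, 16)·P⁻¹ = [[7, 48], [−2, −16]] · [[1, 3], [−2, −7]] = [[−89, −315], [30, 106]].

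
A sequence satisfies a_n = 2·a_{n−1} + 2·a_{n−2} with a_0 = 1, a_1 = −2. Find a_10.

With companion matrix C = [[2, 2], [1, 0]], [a_n, a_{n−1}]ᵀ = C·[a_{n−1}, a_{n−2}]ᵀ, so [a_10, a_9]ᵀ = C⁹·[a_1, a_0]ᵀ.
C⁹ = [[6688, 4896], [2448, 1792]], giving [a_10, a_9]ᵀ = [[−8480], [−3104]].

−8480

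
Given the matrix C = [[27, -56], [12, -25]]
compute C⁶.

[[5097, -10192], [2184, -4367]]

tr C = 2 and det C = -3, so the characteristic polynomial is λ² − (2)λ + (-3) with roots 3 and -1.
Eigenvectors give P = [[7, -2], [3, -1]] with P⁻¹ = [[1, -2], [3, -7]], and C = P·diag(3, -1)·P⁻¹.
Then C⁶ = P·diag(729, 1)·P⁻¹ = [[5103, -2], [2187, -1]] · [[1, -2], [3, -7]] = [[5097, -10192], [2184, -4367]].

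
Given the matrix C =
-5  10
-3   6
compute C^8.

[[-5, 10], [-3, 6]]

C² = C (a projection; rank 1, trace 1), so C^8 = C.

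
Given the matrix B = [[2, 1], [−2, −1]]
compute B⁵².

B² = B (a projection; rank 1, trace 1), so B⁵² = B.

[[2, 1], [−2, −1]]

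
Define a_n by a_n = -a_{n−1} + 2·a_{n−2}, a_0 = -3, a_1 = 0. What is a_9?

With companion matrix C = [[-1, 2], [1, 0]], [a_n, a_{n−1}]ᵀ = C·[a_{n−1}, a_{n−2}]ᵀ, so [a_9, a_8]ᵀ = C^8·[a_1, a_0]ᵀ.
C^8 = [[171, -170], [-85, 86]], giving [a_9, a_8]ᵀ = [[510], [-258]].

510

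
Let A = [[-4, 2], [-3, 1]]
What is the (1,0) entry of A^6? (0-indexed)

tr A = -3 and det A = 2, so the characteristic polynomial is λ² − (-3)λ + (2) with roots -2 and -1.
Eigenvectors give P = [[1, -2], [1, -3]] with P⁻¹ = [[3, -2], [1, -1]], and A = P·diag(-2, -1)·P⁻¹.
Then A^6 = P·diag(64, 1)·P⁻¹ = [[64, -2], [64, -3]] · [[3, -2], [1, -1]] = [[190, -126], [189, -125]].

189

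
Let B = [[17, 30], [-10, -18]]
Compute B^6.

tr B = -1 and det B = -6, so the characteristic polynomial is λ² − (-1)λ + (-6) with roots -3 and 2.
Eigenvectors give P = [[-3, -2], [2, 1]] with P⁻¹ = [[1, 2], [-2, -3]], and B = P·diag(-3, 2)·P⁻¹.
Then B^6 = P·diag(729, 64)·P⁻¹ = [[-2187, -128], [1458, 64]] · [[1, 2], [-2, -3]] = [[-1931, -3990], [1330, 2724]].

[[-1931, -3990], [1330, 2724]]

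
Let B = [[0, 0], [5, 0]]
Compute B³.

[[0, 0], [0, 0]]

B is strictly triangular, hence nilpotent: B² = 0, so B³ = 0.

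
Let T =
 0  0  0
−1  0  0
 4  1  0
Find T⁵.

T is strictly triangular, hence nilpotent: T³ = 0, so T⁵ = 0.

[[0, 0, 0], [0, 0, 0], [0, 0, 0]]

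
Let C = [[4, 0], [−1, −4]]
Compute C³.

C² = [[16, 0], [0, 16]]
C³ = [[64, 0], [−16, −64]]

[[64, 0], [−16, −64]]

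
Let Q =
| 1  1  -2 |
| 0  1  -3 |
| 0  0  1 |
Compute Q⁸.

[[1, 8, -100], [0, 1, -24], [0, 0, 1]]

Q = I + N where N = [[0, 1, -2], [0, 0, -3], [0, 0, 0]] is strictly upper-triangular, so N³ = 0.
(I + N)⁸ = I + 8·N + 28·N² = [[1, 8, -100], [0, 1, -24], [0, 0, 1]].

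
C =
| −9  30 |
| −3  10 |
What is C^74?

[[−9, 30], [−3, 10]]

C² = C (a projection; rank 1, trace 1), so C^74 = C.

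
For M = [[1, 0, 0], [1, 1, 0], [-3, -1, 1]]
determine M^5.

[[1, 0, 0], [5, 1, 0], [-25, -5, 1]]

M = I + N where N = [[0, 0, 0], [1, 0, 0], [-3, -1, 0]] is strictly lower-triangular, so N^3 = 0.
(I + N)^5 = I + 5·N + 10·N^2 = [[1, 0, 0], [5, 1, 0], [-25, -5, 1]].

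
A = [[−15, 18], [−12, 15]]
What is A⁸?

[[6561, 0], [0, 6561]]

tr A = 0 and det A = −9, so the characteristic polynomial is λ² − (0)λ + (−9) with roots −3 and 3.
Eigenvectors give P = [[3, 1], [2, 1]] with P⁻¹ = [[1, −1], [−2, 3]], and A = P·diag(−3, 3)·P⁻¹.
Then A⁸ = P·diag(6561, 6561)·P⁻¹ = [[19683, 6561], [13122, 6561]] · [[1, −1], [−2, 3]] = [[6561, 0], [0, 6561]].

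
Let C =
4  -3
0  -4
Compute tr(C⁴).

512

C² = [[16, 0], [0, 16]]
C³ = [[64, -48], [0, -64]]
C⁴ = [[256, 0], [0, 256]]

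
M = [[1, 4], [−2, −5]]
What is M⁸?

tr M = −4 and det M = 3, so the characteristic polynomial is λ² − (−4)λ + (3) with roots −1 and −3.
Eigenvectors give P = [[2, −1], [−1, 1]] with P⁻¹ = [[1, 1], [1, 2]], and M = P·diag(−1, −3)·P⁻¹.
Then M⁸ = P·diag(1, 6561)·P⁻¹ = [[2, −6561], [−1, 6561]] · [[1, 1], [1, 2]] = [[−6559, −13120], [6560, 13121]].

[[−6559, −13120], [6560, 13121]]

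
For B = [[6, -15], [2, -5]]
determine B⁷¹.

B² = B (a projection; rank 1, trace 1), so B⁷¹ = B.

[[6, -15], [2, -5]]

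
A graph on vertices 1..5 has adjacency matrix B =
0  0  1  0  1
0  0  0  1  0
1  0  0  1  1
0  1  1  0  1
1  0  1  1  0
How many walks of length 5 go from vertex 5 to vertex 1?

31

The number of length-5 walks from vertex 5 to vertex 1 is entry (5,1) of B^5, where B is the adjacency matrix.
B^2 = [[2, 0, 1, 2, 1], [0, 1, 1, 0, 1], [1, 1, 3, 1, 2], [2, 0, 1, 3, 1], [1, 1, 2, 1, 3]]
B^3 = [[2, 2, 5, 2, 5], [2, 0, 1, 3, 1], [5, 1, 4, 6, 5], [2, 3, 6, 2, 6], [5, 1, 5, 6, 4]]
B^4 = [[10, 2, 9, 12, 9], [2, 3, 6, 2, 6], [9, 6, 16, 10, 15], [12, 2, 10, 15, 10], [9, 6, 15, 10, 16]]
B^5 = [[18, 12, 31, 20, 31], [12, 2, 10, 15, 10], [31, 10, 34, 37, 35], [20, 15, 37, 22, 37], [31, 10, 35, 37, 34]]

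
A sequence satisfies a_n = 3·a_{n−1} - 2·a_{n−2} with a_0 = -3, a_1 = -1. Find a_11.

4091

With companion matrix T = [[3, -2], [1, 0]], [a_n, a_{n−1}]ᵀ = T·[a_{n−1}, a_{n−2}]ᵀ, so [a_11, a_10]ᵀ = T^10·[a_1, a_0]ᵀ.
T^10 = [[2047, -2046], [1023, -1022]], giving [a_11, a_10]ᵀ = [[4091], [2043]].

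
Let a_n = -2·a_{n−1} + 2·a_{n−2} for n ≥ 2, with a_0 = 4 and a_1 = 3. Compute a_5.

4

With companion matrix C = [[-2, 2], [1, 0]], [a_n, a_{n−1}]ᵀ = C·[a_{n−1}, a_{n−2}]ᵀ, so [a_5, a_4]ᵀ = C^4·[a_1, a_0]ᵀ.
C^4 = [[44, -32], [-16, 12]], giving [a_5, a_4]ᵀ = [[4], [0]].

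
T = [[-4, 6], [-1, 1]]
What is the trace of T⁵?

-33

tr T = -3 and det T = 2, so the characteristic polynomial is λ² − (-3)λ + (2) with roots -2 and -1.
Eigenvectors give P = [[3, -2], [1, -1]] with P⁻¹ = [[1, -2], [1, -3]], and T = P·diag(-2, -1)·P⁻¹.
Then T⁵ = P·diag(-32, -1)·P⁻¹ = [[-96, 2], [-32, 1]] · [[1, -2], [1, -3]] = [[-94, 186], [-31, 61]].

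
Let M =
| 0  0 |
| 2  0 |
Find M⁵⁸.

M is strictly triangular, hence nilpotent: M² = 0, so M⁵⁸ = 0.

[[0, 0], [0, 0]]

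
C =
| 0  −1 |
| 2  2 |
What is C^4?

[[−4, 0], [0, −4]]

C^2 = [[−2, −2], [4, 2]]
C^3 = [[−4, −2], [4, 0]]
C^4 = [[−4, 0], [0, −4]]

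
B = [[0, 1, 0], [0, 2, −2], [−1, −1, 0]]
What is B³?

[[2, 6, −4], [4, 18, −12], [−2, −8, 6]]

B² = [[0, 2, −2], [2, 6, −4], [0, −3, 2]]
B³ = [[2, 6, −4], [4, 18, −12], [−2, −8, 6]]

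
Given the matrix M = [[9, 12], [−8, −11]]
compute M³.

[[57, 84], [−56, −83]]

tr M = −2 and det M = −3, so the characteristic polynomial is λ² − (−2)λ + (−3) with roots 1 and −3.
Eigenvectors give P = [[3, −1], [−2, 1]] with P⁻¹ = [[1, 1], [2, 3]], and M = P·diag(1, −3)·P⁻¹.
Then M³ = P·diag(1, −27)·P⁻¹ = [[3, 27], [−2, −27]] · [[1, 1], [2, 3]] = [[57, 84], [−56, −83]].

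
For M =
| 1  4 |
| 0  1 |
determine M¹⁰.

M = I + N where N = [[0, 4], [0, 0]] is strictly upper-triangular, so N² = 0.
(I + N)¹⁰ = I + 10·N = [[1, 40], [0, 1]].

[[1, 40], [0, 1]]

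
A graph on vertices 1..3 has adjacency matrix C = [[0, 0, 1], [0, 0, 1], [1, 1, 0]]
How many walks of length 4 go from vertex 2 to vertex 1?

2

The number of length-4 walks from vertex 2 to vertex 1 is entry (2,1) of C⁴, where C is the adjacency matrix.
C² = [[1, 1, 0], [1, 1, 0], [0, 0, 2]]
C³ = [[0, 0, 2], [0, 0, 2], [2, 2, 0]]
C⁴ = [[2, 2, 0], [2, 2, 0], [0, 0, 4]]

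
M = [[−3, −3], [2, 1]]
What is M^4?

M^2 = [[3, 6], [−4, −5]]
M^3 = [[3, −3], [2, 7]]
M^4 = [[−15, −12], [8, 1]]

[[−15, −12], [8, 1]]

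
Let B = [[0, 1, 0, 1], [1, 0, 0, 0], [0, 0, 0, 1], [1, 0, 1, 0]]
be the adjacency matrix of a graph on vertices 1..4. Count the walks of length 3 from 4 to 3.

The number of length-3 walks from vertex 4 to vertex 3 is entry (4,3) of B³, where B is the adjacency matrix.
B² = [[2, 0, 1, 0], [0, 1, 0, 1], [1, 0, 1, 0], [0, 1, 0, 2]]
B³ = [[0, 2, 0, 3], [2, 0, 1, 0], [0, 1, 0, 2], [3, 0, 2, 0]]

2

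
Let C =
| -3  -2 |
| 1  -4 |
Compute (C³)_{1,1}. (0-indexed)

C² = [[7, 14], [-7, 14]]
C³ = [[-7, -70], [35, -42]]

-42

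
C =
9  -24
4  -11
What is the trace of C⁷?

tr C = -2 and det C = -3, so the characteristic polynomial is λ² − (-2)λ + (-3) with roots -3 and 1.
Eigenvectors give P = [[-2, 3], [-1, 1]] with P⁻¹ = [[1, -3], [1, -2]], and C = P·diag(-3, 1)·P⁻¹.
Then C⁷ = P·diag(-2187, 1)·P⁻¹ = [[4374, 3], [2187, 1]] · [[1, -3], [1, -2]] = [[4377, -13128], [2188, -6563]].

-2186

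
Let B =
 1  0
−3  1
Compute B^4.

[[1, 0], [−12, 1]]

B = I + N where N = [[0, 0], [−3, 0]] is strictly lower-triangular, so N^2 = 0.
(I + N)^4 = I + 4·N = [[1, 0], [−12, 1]].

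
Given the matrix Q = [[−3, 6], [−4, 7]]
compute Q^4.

[[−159, 240], [−160, 241]]

tr Q = 4 and det Q = 3, so the characteristic polynomial is λ² − (4)λ + (3) with roots 3 and 1.
Eigenvectors give P = [[1, 3], [1, 2]] with P⁻¹ = [[−2, 3], [1, −1]], and Q = P·diag(3, 1)·P⁻¹.
Then Q^4 = P·diag(81, 1)·P⁻¹ = [[81, 3], [81, 2]] · [[−2, 3], [1, −1]] = [[−159, 240], [−160, 241]].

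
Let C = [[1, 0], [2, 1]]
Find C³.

[[1, 0], [6, 1]]

C = I + N where N = [[0, 0], [2, 0]] is strictly lower-triangular, so N² = 0.
(I + N)³ = I + 3·N = [[1, 0], [6, 1]].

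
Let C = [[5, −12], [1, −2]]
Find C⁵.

[[125, −372], [31, −92]]

tr C = 3 and det C = 2, so the characteristic polynomial is λ² − (3)λ + (2) with roots 2 and 1.
Eigenvectors give P = [[−4, −3], [−1, −1]] with P⁻¹ = [[−1, 3], [1, −4]], and C = P·diag(2, 1)·P⁻¹.
Then C⁵ = P·diag(32, 1)·P⁻¹ = [[−128, −3], [−32, −1]] · [[−1, 3], [1, −4]] = [[125, −372], [31, −92]].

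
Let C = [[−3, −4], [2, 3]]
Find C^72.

C² = I (check: tr C = 0 and det C = −1), so C^72 = I since 72 is even.

[[1, 0], [0, 1]]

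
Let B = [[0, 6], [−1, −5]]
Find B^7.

[[3990, 12354], [−2059, −6305]]

tr B = −5 and det B = 6, so the characteristic polynomial is λ² − (−5)λ + (6) with roots −2 and −3.
Eigenvectors give P = [[−3, 2], [1, −1]] with P⁻¹ = [[−1, −2], [−1, −3]], and B = P·diag(−2, −3)·P⁻¹.
Then B^7 = P·diag(−128, −2187)·P⁻¹ = [[384, −4374], [−128, 2187]] · [[−1, −2], [−1, −3]] = [[3990, 12354], [−2059, −6305]].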